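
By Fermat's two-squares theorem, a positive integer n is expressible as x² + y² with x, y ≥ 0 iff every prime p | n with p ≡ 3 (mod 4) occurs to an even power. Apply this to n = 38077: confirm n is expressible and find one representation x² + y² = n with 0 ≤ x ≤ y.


Step 1: Factor n = 38077 = 13 · 29 · 101.
Step 2: Check the mod-4 condition on each prime factor: 13 ≡ 1 (mod 4), exponent 1; 29 ≡ 1 (mod 4), exponent 1; 101 ≡ 1 (mod 4), exponent 1.
All primes ≡ 3 (mod 4) appear to even exponent (or don't appear), so by the two-squares theorem n IS expressible as a sum of two squares.
Step 3: Build a representation. Here n = 13 · 29 · 101 is a product of primes ≡ 1 (mod 4). Each prime p ≡ 1 (mod 4) is itself a sum of two squares; find a² by testing p − a² for a perfect square:
  13: 13 − 1² = 12, 13 − 2² = 9 = 3² ⇒ 13 = 2² + 3².
  29: 29 − 1² = 28, 29 − 2² = 25 = 5² ⇒ 29 = 2² + 5².
  101: 101 − 1² = 100 = 10² ⇒ 101 = 1² + 10².
  Combine using the Brahmagupta–Fibonacci identity (a² + b²)(c² + d²) = (ac − bd)² + (ad + bc)² = (ac + bd)² + (ad − bc)²:
  13 · 29 = 377: from (2² + 3²)(2² + 5²), take (2·2 − 3·5, 2·5 + 3·2) = (4 − 15, 10 + 6) = (-11, 16); dropping signs (only squares matter) gives (11, 16); check 11² + 16² = 121 + 256 = 377 ✓.
  377 · 101 = 38077: from (11² + 16²)(1² + 10²), take (11·1 − 16·10, 11·10 + 16·1) = (11 − 160, 110 + 16) = (-149, 126); dropping signs (only squares matter) gives (149, 126); check 149² + 126² = 22201 + 15876 = 38077 ✓.
Step 4: Order so x ≤ y and verify: 126² + 149² = 15876 + 22201 = 38077 = n. ✓

n = 38077 = 126² + 149² (one valid representation with x ≤ y).


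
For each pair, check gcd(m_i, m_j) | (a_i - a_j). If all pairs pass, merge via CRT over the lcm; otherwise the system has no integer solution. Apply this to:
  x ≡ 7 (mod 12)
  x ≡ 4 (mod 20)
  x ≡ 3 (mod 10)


Moduli 12, 20, 10 are not pairwise coprime, so CRT works modulo lcm(m_i) when all pairwise compatibility conditions hold.
Pairwise compatibility: gcd(m_i, m_j) must divide a_i - a_j for every pair.
Merge one congruence at a time:
  Start: x ≡ 7 (mod 12).
  Combine with x ≡ 4 (mod 20): gcd(12, 20) = 4, and 4 - 7 = -3 is NOT divisible by 4.
    ⇒ system is inconsistent (no integer solution).

No solution (the system is inconsistent).


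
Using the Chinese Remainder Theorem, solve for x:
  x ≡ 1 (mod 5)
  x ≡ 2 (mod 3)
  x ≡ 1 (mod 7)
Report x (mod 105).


Moduli 5, 3, 7 are pairwise coprime; by CRT there is a unique solution modulo M = 5 · 3 · 7 = 105.
Solve pairwise, accumulating the modulus:
  Start with x ≡ 1 (mod 5).
  Combine with x ≡ 2 (mod 3): since gcd(5, 3) = 1, we get a unique residue mod 15.
    Write x = 1 + 5·t and substitute into x ≡ 2 (mod 3): 5·t ≡ 2 − 1 = 1 (mod 3).
    Reduce coefficients mod 3: 2·t ≡ 1 (mod 3).
    The inverse of 2 mod 3 is 2 (since 2·2 = 4 = 1·3 + 1), so t ≡ 2·1 = 2 ≡ 2 (mod 3).
    Then x = 1 + 5·2 = 11, valid modulo lcm(5, 3) = 15: x ≡ 11 (mod 15).
  Combine with x ≡ 1 (mod 7): since gcd(15, 7) = 1, we get a unique residue mod 105.
    Write x = 11 + 15·t and substitute into x ≡ 1 (mod 7): 15·t ≡ 1 − 11 = -10 (mod 7).
    Reduce coefficients mod 7: 1·t ≡ 4 (mod 7).
    So t ≡ 4 (mod 7).
    Then x = 11 + 15·4 = 71, valid modulo lcm(15, 7) = 105: x ≡ 71 (mod 105).
Verify: 71 mod 5 = 1 ✓, 71 mod 3 = 2 ✓, 71 mod 7 = 1 ✓.

x ≡ 71 (mod 105).


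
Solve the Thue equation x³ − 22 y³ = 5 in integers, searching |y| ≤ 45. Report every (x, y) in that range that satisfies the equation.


The equation is x³ - 22y³ = 5. For fixed y, x³ = 22·y³ + 5, so a solution requires the RHS to be a perfect cube.
Strategy: iterate y from -45 to 45, compute RHS = 22·y³ + 5, and check whether it is a (positive or negative) perfect cube.
Check small values of y:
  y = 0: RHS = 5 is not a perfect cube.
  y = 1: RHS = 27 = (3)³ ⇒ x = 3 works.
  y = -1: RHS = -17 is not a perfect cube.
  y = 2: RHS = 181 is not a perfect cube.
  y = -2: RHS = -171 is not a perfect cube.
  y = 3: RHS = 599 is not a perfect cube.
  y = -3: RHS = -589 is not a perfect cube.
Continuing the search up to |y| = 45 finds no further solutions beyond those listed.
Collected solutions: (3, 1).

Solutions (with |y| ≤ 45): (3, 1).


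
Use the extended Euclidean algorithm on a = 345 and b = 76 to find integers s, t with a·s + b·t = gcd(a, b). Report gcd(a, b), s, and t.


Euclidean algorithm on (345, 76) — divide until remainder is 0:
  345 = 4 · 76 + 41
  76 = 1 · 41 + 35
  41 = 1 · 35 + 6
  35 = 5 · 6 + 5
  6 = 1 · 5 + 1
  5 = 5 · 1 + 0
gcd(345, 76) = 1.
Track Bezout coefficients alongside the remainders: start with r₀ = 345 = a·1 + b·0 (s = 1, t = 0) and r₁ = 76 = a·0 + b·1 (s = 0, t = 1); each new remainder r_{k+1} = r_{k-1} − q_k·r_k inherits s_{k+1} = s_{k-1} − q_k·s_k, t_{k+1} = t_{k-1} − q_k·t_k, so r_k = a·s_k + b·t_k at every step:
  q = 4: r = 41, s = 1 − 4·0 = 1, t = 0 − 4·1 = -4  (check: 345·1 + 76·(-4) = 41)
  q = 1: r = 35, s = 0 − 1·1 = -1, t = 1 − 1·(-4) = 5  (check: 345·(-1) + 76·5 = 35)
  q = 1: r = 6, s = 1 − 1·(-1) = 2, t = -4 − 1·5 = -9  (check: 345·2 + 76·(-9) = 6)
  q = 5: r = 5, s = -1 − 5·2 = -11, t = 5 − 5·(-9) = 50  (check: 345·(-11) + 76·50 = 5)
  q = 1: r = 1, s = 2 − 1·(-11) = 13, t = -9 − 1·50 = -59  (check: 345·13 + 76·(-59) = 1)
The row with r = 1 (the gcd) gives the Bezout coefficients s = 13, t = -59.
Result: 345 · (13) + 76 · (-59) = 1.

gcd(345, 76) = 1; s = 13, t = -59 (check: 345·13 + 76·(-59) = 1).


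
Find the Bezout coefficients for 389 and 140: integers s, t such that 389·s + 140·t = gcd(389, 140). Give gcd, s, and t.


Euclidean algorithm on (389, 140) — divide until remainder is 0:
  389 = 2 · 140 + 109
  140 = 1 · 109 + 31
  109 = 3 · 31 + 16
  31 = 1 · 16 + 15
  16 = 1 · 15 + 1
  15 = 15 · 1 + 0
gcd(389, 140) = 1.
Track Bezout coefficients alongside the remainders: start with r₀ = 389 = a·1 + b·0 (s = 1, t = 0) and r₁ = 140 = a·0 + b·1 (s = 0, t = 1); each new remainder r_{k+1} = r_{k-1} − q_k·r_k inherits s_{k+1} = s_{k-1} − q_k·s_k, t_{k+1} = t_{k-1} − q_k·t_k, so r_k = a·s_k + b·t_k at every step:
  q = 2: r = 109, s = 1 − 2·0 = 1, t = 0 − 2·1 = -2  (check: 389·1 + 140·(-2) = 109)
  q = 1: r = 31, s = 0 − 1·1 = -1, t = 1 − 1·(-2) = 3  (check: 389·(-1) + 140·3 = 31)
  q = 3: r = 16, s = 1 − 3·(-1) = 4, t = -2 − 3·3 = -11  (check: 389·4 + 140·(-11) = 16)
  q = 1: r = 15, s = -1 − 1·4 = -5, t = 3 − 1·(-11) = 14  (check: 389·(-5) + 140·14 = 15)
  q = 1: r = 1, s = 4 − 1·(-5) = 9, t = -11 − 1·14 = -25  (check: 389·9 + 140·(-25) = 1)
The row with r = 1 (the gcd) gives the Bezout coefficients s = 9, t = -25.
Result: 389 · (9) + 140 · (-25) = 1.

gcd(389, 140) = 1; s = 9, t = -25 (check: 389·9 + 140·(-25) = 1).


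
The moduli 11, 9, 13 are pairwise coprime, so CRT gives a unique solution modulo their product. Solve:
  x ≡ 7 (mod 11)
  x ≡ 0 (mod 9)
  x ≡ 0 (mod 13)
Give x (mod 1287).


Moduli 11, 9, 13 are pairwise coprime; by CRT there is a unique solution modulo M = 11 · 9 · 13 = 1287.
Solve pairwise, accumulating the modulus:
  Start with x ≡ 7 (mod 11).
  Combine with x ≡ 0 (mod 9): since gcd(11, 9) = 1, we get a unique residue mod 99.
    Write x = 7 + 11·t and substitute into x ≡ 0 (mod 9): 11·t ≡ 0 − 7 = -7 (mod 9).
    Reduce coefficients mod 9: 2·t ≡ 2 (mod 9).
    The inverse of 2 mod 9 is 5 (since 2·5 = 10 = 1·9 + 1), so t ≡ 5·2 = 10 ≡ 1 (mod 9).
    Then x = 7 + 11·1 = 18, valid modulo lcm(11, 9) = 99: x ≡ 18 (mod 99).
  Combine with x ≡ 0 (mod 13): since gcd(99, 13) = 1, we get a unique residue mod 1287.
    Write x = 18 + 99·t and substitute into x ≡ 0 (mod 13): 99·t ≡ 0 − 18 = -18 (mod 13).
    Reduce coefficients mod 13: 8·t ≡ 8 (mod 13).
    The inverse of 8 mod 13 is 5 (since 8·5 = 40 = 3·13 + 1), so t ≡ 5·8 = 40 ≡ 1 (mod 13).
    Then x = 18 + 99·1 = 117, valid modulo lcm(99, 13) = 1287: x ≡ 117 (mod 1287).
Verify: 117 mod 11 = 7 ✓, 117 mod 9 = 0 ✓, 117 mod 13 = 0 ✓.

x ≡ 117 (mod 1287).


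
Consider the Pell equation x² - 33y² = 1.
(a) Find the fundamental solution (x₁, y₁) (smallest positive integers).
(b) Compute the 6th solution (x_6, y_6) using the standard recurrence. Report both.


Step 1: Find the fundamental solution (x₁, y₁) of x² - 33y² = 1.
  Expand √33 as a continued fraction. a₀ = ⌊√33⌋ = 5; iterate m_{k+1} = d_k·a_k − m_k, d_{k+1} = (33 − m_{k+1}²)/d_k, a_{k+1} = ⌊(a₀ + m_{k+1})/d_{k+1}⌋ (starting m₀ = 0, d₀ = 1), with convergents p_k = a_k·p_{k-1} + p_{k-2}, q_k = a_k·q_{k-1} + q_{k-2} (p₋₁ = 1, q₋₁ = 0):
  k = 0: a₀ = 5; p₀/q₀ = 5/1; p₀² − 33·q₀² = 25 − 33 = -8.
  k = 1: m = 5, d = 8, a = ⌊(5 + 5)/8⌋ = 1; p/q = (1·5 + 1)/(1·1 + 0) = 6/1; p² − 33·q² = 36 − 33 = 3.
  k = 2: m = 3, d = 3, a = ⌊(5 + 3)/3⌋ = 2; p/q = (2·6 + 5)/(2·1 + 1) = 17/3; p² − 33·q² = 289 − 297 = -8.
  k = 3: m = 3, d = 8, a = ⌊(5 + 3)/8⌋ = 1; p/q = (1·17 + 6)/(1·3 + 1) = 23/4; p² − 33·q² = 529 − 528 = 1.
  The first convergent with p² − 33·q² = 1 gives the fundamental solution (x₁, y₁) = (23, 4).
Step 2: Apply the recurrence (x_{n+1}, y_{n+1}) = (x₁x_n + 33y₁y_n, x₁y_n + y₁x_n) repeatedly.
  From (x_1, y_1) = (23, 4): x_2 = 23·23 + 33·4·4 = 1057; y_2 = 23·4 + 4·23 = 184.
  From (x_2, y_2) = (1057, 184): x_3 = 23·1057 + 33·4·184 = 48599; y_3 = 23·184 + 4·1057 = 8460.
  From (x_3, y_3) = (48599, 8460): x_4 = 23·48599 + 33·4·8460 = 2234497; y_4 = 23·8460 + 4·48599 = 388976.
  From (x_4, y_4) = (2234497, 388976): x_5 = 23·2234497 + 33·4·388976 = 102738263; y_5 = 23·388976 + 4·2234497 = 17884436.
  From (x_5, y_5) = (102738263, 17884436): x_6 = 23·102738263 + 33·4·17884436 = 4723725601; y_6 = 23·17884436 + 4·102738263 = 822295080.
Step 3: Verify x_6² - 33·y_6² = 22313583553542811201 - 22313583553542811200 = 1 (should be 1). ✓

(x_1, y_1) = (23, 4); (x_6, y_6) = (4723725601, 822295080).


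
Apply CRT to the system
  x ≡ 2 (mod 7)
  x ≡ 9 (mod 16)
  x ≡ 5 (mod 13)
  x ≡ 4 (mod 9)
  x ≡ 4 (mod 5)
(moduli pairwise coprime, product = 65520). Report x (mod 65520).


Product of moduli M = 7 · 16 · 13 · 9 · 5 = 65520.
Merge one congruence at a time:
  Start: x ≡ 2 (mod 7).
  Combine with x ≡ 9 (mod 16); new modulus lcm = 112.
    Write x = 2 + 7·t and substitute into x ≡ 9 (mod 16): 7·t ≡ 9 − 2 = 7 (mod 16).
    The inverse of 7 mod 16 is 7 (since 7·7 = 49 = 3·16 + 1), so t ≡ 7·7 = 49 ≡ 1 (mod 16).
    Then x = 2 + 7·1 = 9, valid modulo lcm(7, 16) = 112: x ≡ 9 (mod 112).
  Combine with x ≡ 5 (mod 13); new modulus lcm = 1456.
    Write x = 9 + 112·t and substitute into x ≡ 5 (mod 13): 112·t ≡ 5 − 9 = -4 (mod 13).
    Reduce coefficients mod 13: 8·t ≡ 9 (mod 13).
    The inverse of 8 mod 13 is 5 (since 8·5 = 40 = 3·13 + 1), so t ≡ 5·9 = 45 ≡ 6 (mod 13).
    Then x = 9 + 112·6 = 681, valid modulo lcm(112, 13) = 1456: x ≡ 681 (mod 1456).
  Combine with x ≡ 4 (mod 9); new modulus lcm = 13104.
    Write x = 681 + 1456·t and substitute into x ≡ 4 (mod 9): 1456·t ≡ 4 − 681 = -677 (mod 9).
    Reduce coefficients mod 9: 7·t ≡ 7 (mod 9).
    The inverse of 7 mod 9 is 4 (since 7·4 = 28 = 3·9 + 1), so t ≡ 4·7 = 28 ≡ 1 (mod 9).
    Then x = 681 + 1456·1 = 2137, valid modulo lcm(1456, 9) = 13104: x ≡ 2137 (mod 13104).
  Combine with x ≡ 4 (mod 5); new modulus lcm = 65520.
    Write x = 2137 + 13104·t and substitute into x ≡ 4 (mod 5): 13104·t ≡ 4 − 2137 = -2133 (mod 5).
    Reduce coefficients mod 5: 4·t ≡ 2 (mod 5).
    The inverse of 4 mod 5 is 4 (since 4·4 = 16 = 3·5 + 1), so t ≡ 4·2 = 8 ≡ 3 (mod 5).
    Then x = 2137 + 13104·3 = 41449, valid modulo lcm(13104, 5) = 65520: x ≡ 41449 (mod 65520).
Verify against each original: 41449 mod 7 = 2, 41449 mod 16 = 9, 41449 mod 13 = 5, 41449 mod 9 = 4, 41449 mod 5 = 4.

x ≡ 41449 (mod 65520).


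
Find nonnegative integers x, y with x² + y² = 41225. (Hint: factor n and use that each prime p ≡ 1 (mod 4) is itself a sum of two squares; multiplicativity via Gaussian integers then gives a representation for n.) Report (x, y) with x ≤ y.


Step 1: Factor n = 41225 = 5^2 · 17 · 97.
Step 2: Check the mod-4 condition on each prime factor: 5 ≡ 1 (mod 4), exponent 2; 17 ≡ 1 (mod 4), exponent 1; 97 ≡ 1 (mod 4), exponent 1.
All primes ≡ 3 (mod 4) appear to even exponent (or don't appear), so by the two-squares theorem n IS expressible as a sum of two squares.
Step 3: Build a representation. Group n = k² · m with k = 5 and m = 17 · 97 = 1649 (a product of primes ≡ 1 (mod 4)); a representation of m scales to one of n via (k·x)² + (k·y)² = k²(x² + y²). Each prime p ≡ 1 (mod 4) is itself a sum of two squares; find a² by testing p − a² for a perfect square:
  17: 17 − 1² = 16 = 4² ⇒ 17 = 1² + 4².
  97: 97 − 1² = 96, 97 − 2² = 93, 97 − 3² = 88, 97 − 4² = 81 = 9² ⇒ 97 = 4² + 9².
  Combine using the Brahmagupta–Fibonacci identity (a² + b²)(c² + d²) = (ac − bd)² + (ad + bc)² = (ac + bd)² + (ad − bc)²:
  17 · 97 = 1649: from (1² + 4²)(4² + 9²), take (1·4 − 4·9, 1·9 + 4·4) = (4 − 36, 9 + 16) = (-32, 25); dropping signs (only squares matter) gives (32, 25); check 32² + 25² = 1024 + 625 = 1649 ✓.
  Scale by k = 5: (5·32, 5·25) = (160, 125).
Step 4: Order so x ≤ y and verify: 125² + 160² = 15625 + 25600 = 41225 = n. ✓

n = 41225 = 125² + 160² (one valid representation with x ≤ y).


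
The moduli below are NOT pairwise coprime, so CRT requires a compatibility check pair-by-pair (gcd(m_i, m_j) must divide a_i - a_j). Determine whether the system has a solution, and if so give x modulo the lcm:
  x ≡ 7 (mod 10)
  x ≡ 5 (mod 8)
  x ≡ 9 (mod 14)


Moduli 10, 8, 14 are not pairwise coprime, so CRT works modulo lcm(m_i) when all pairwise compatibility conditions hold.
Pairwise compatibility: gcd(m_i, m_j) must divide a_i - a_j for every pair.
Merge one congruence at a time:
  Start: x ≡ 7 (mod 10).
  Combine with x ≡ 5 (mod 8): gcd(10, 8) = 2; 5 - 7 = -2, which IS divisible by 2, so compatible.
    Write x = 7 + 10·t and substitute into x ≡ 5 (mod 8): 10·t ≡ 5 − 7 = -2 (mod 8).
    Divide the congruence (and modulus) by g = 2: 5·t ≡ -1 (mod 4).
    Reduce coefficients mod 4: 1·t ≡ 3 (mod 4).
    So t ≡ 3 (mod 4).
    Then x = 7 + 10·3 = 37, valid modulo lcm(10, 8) = 40: x ≡ 37 (mod 40).
  Combine with x ≡ 9 (mod 14): gcd(40, 14) = 2; 9 - 37 = -28, which IS divisible by 2, so compatible.
    Write x = 37 + 40·t and substitute into x ≡ 9 (mod 14): 40·t ≡ 9 − 37 = -28 (mod 14).
    Divide the congruence (and modulus) by g = 2: 20·t ≡ -14 (mod 7).
    Reduce coefficients mod 7: 6·t ≡ 0 (mod 7).
    The inverse of 6 mod 7 is 6 (since 6·6 = 36 = 5·7 + 1), so t ≡ 6·0 = 0 ≡ 0 (mod 7).
    Then x = 37 + 40·0 = 37, valid modulo lcm(40, 14) = 280: x ≡ 37 (mod 280).
Verify: 37 mod 10 = 7, 37 mod 8 = 5, 37 mod 14 = 9.

x ≡ 37 (mod 280).


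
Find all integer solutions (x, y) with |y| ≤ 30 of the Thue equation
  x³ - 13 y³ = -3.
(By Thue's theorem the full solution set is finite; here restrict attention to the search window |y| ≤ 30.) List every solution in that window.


The equation is x³ - 13y³ = -3. For fixed y, x³ = 13·y³ − 3, so a solution requires the RHS to be a perfect cube.
Strategy: iterate y from -30 to 30, compute RHS = 13·y³ − 3, and check whether it is a (positive or negative) perfect cube.
Check small values of y:
  y = 0: RHS = -3 is not a perfect cube.
  y = 1: RHS = 10 is not a perfect cube.
  y = -1: RHS = -16 is not a perfect cube.
  y = 2: RHS = 101 is not a perfect cube.
  y = -2: RHS = -107 is not a perfect cube.
  y = 3: RHS = 348 is not a perfect cube.
  y = -3: RHS = -354 is not a perfect cube.
Continuing the search up to |y| = 30 finds no solutions either.
No (x, y) in the scanned range satisfies the equation.

No integer solutions with |y| ≤ 30.


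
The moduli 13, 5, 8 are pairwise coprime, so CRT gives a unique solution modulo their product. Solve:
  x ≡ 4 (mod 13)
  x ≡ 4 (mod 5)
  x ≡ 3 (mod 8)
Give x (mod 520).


Moduli 13, 5, 8 are pairwise coprime; by CRT there is a unique solution modulo M = 13 · 5 · 8 = 520.
Solve pairwise, accumulating the modulus:
  Start with x ≡ 4 (mod 13).
  Combine with x ≡ 4 (mod 5): since gcd(13, 5) = 1, we get a unique residue mod 65.
    Write x = 4 + 13·t and substitute into x ≡ 4 (mod 5): 13·t ≡ 4 − 4 = 0 (mod 5).
    Reduce coefficients mod 5: 3·t ≡ 0 (mod 5).
    The inverse of 3 mod 5 is 2 (since 3·2 = 6 = 1·5 + 1), so t ≡ 2·0 = 0 ≡ 0 (mod 5).
    Then x = 4 + 13·0 = 4, valid modulo lcm(13, 5) = 65: x ≡ 4 (mod 65).
  Combine with x ≡ 3 (mod 8): since gcd(65, 8) = 1, we get a unique residue mod 520.
    Write x = 4 + 65·t and substitute into x ≡ 3 (mod 8): 65·t ≡ 3 − 4 = -1 (mod 8).
    Reduce coefficients mod 8: 1·t ≡ 7 (mod 8).
    So t ≡ 7 (mod 8).
    Then x = 4 + 65·7 = 459, valid modulo lcm(65, 8) = 520: x ≡ 459 (mod 520).
Verify: 459 mod 13 = 4 ✓, 459 mod 5 = 4 ✓, 459 mod 8 = 3 ✓.

x ≡ 459 (mod 520).


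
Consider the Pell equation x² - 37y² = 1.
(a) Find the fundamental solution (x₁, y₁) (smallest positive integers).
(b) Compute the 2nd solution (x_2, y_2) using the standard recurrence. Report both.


Step 1: Find the fundamental solution (x₁, y₁) of x² - 37y² = 1.
  Expand √37 as a continued fraction. a₀ = ⌊√37⌋ = 6; iterate m_{k+1} = d_k·a_k − m_k, d_{k+1} = (37 − m_{k+1}²)/d_k, a_{k+1} = ⌊(a₀ + m_{k+1})/d_{k+1}⌋ (starting m₀ = 0, d₀ = 1), with convergents p_k = a_k·p_{k-1} + p_{k-2}, q_k = a_k·q_{k-1} + q_{k-2} (p₋₁ = 1, q₋₁ = 0):
  k = 0: a₀ = 6; p₀/q₀ = 6/1; p₀² − 37·q₀² = 36 − 37 = -1.
  k = 1: m = 6, d = 1, a = ⌊(6 + 6)/1⌋ = 12; p/q = (12·6 + 1)/(12·1 + 0) = 73/12; p² − 37·q² = 5329 − 5328 = 1.
  The first convergent with p² − 37·q² = 1 gives the fundamental solution (x₁, y₁) = (73, 12).
Step 2: Apply the recurrence (x_{n+1}, y_{n+1}) = (x₁x_n + 37y₁y_n, x₁y_n + y₁x_n) repeatedly.
  From (x_1, y_1) = (73, 12): x_2 = 73·73 + 37·12·12 = 10657; y_2 = 73·12 + 12·73 = 1752.
Step 3: Verify x_2² - 37·y_2² = 113571649 - 113571648 = 1 (should be 1). ✓

(x_1, y_1) = (73, 12); (x_2, y_2) = (10657, 1752).


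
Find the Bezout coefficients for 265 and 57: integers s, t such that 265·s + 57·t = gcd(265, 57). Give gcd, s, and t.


Euclidean algorithm on (265, 57) — divide until remainder is 0:
  265 = 4 · 57 + 37
  57 = 1 · 37 + 20
  37 = 1 · 20 + 17
  20 = 1 · 17 + 3
  17 = 5 · 3 + 2
  3 = 1 · 2 + 1
  2 = 2 · 1 + 0
gcd(265, 57) = 1.
Track Bezout coefficients alongside the remainders: start with r₀ = 265 = a·1 + b·0 (s = 1, t = 0) and r₁ = 57 = a·0 + b·1 (s = 0, t = 1); each new remainder r_{k+1} = r_{k-1} − q_k·r_k inherits s_{k+1} = s_{k-1} − q_k·s_k, t_{k+1} = t_{k-1} − q_k·t_k, so r_k = a·s_k + b·t_k at every step:
  q = 4: r = 37, s = 1 − 4·0 = 1, t = 0 − 4·1 = -4  (check: 265·1 + 57·(-4) = 37)
  q = 1: r = 20, s = 0 − 1·1 = -1, t = 1 − 1·(-4) = 5  (check: 265·(-1) + 57·5 = 20)
  q = 1: r = 17, s = 1 − 1·(-1) = 2, t = -4 − 1·5 = -9  (check: 265·2 + 57·(-9) = 17)
  q = 1: r = 3, s = -1 − 1·2 = -3, t = 5 − 1·(-9) = 14  (check: 265·(-3) + 57·14 = 3)
  q = 5: r = 2, s = 2 − 5·(-3) = 17, t = -9 − 5·14 = -79  (check: 265·17 + 57·(-79) = 2)
  q = 1: r = 1, s = -3 − 1·17 = -20, t = 14 − 1·(-79) = 93  (check: 265·(-20) + 57·93 = 1)
The row with r = 1 (the gcd) gives the Bezout coefficients s = -20, t = 93.
Result: 265 · (-20) + 57 · (93) = 1.

gcd(265, 57) = 1; s = -20, t = 93 (check: 265·(-20) + 57·93 = 1).


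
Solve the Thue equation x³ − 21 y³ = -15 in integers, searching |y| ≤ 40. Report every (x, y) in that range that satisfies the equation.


The equation is x³ - 21y³ = -15. For fixed y, x³ = 21·y³ − 15, so a solution requires the RHS to be a perfect cube.
Strategy: iterate y from -40 to 40, compute RHS = 21·y³ − 15, and check whether it is a (positive or negative) perfect cube.
Check small values of y:
  y = 0: RHS = -15 is not a perfect cube.
  y = 1: RHS = 6 is not a perfect cube.
  y = -1: RHS = -36 is not a perfect cube.
  y = 2: RHS = 153 is not a perfect cube.
  y = -2: RHS = -183 is not a perfect cube.
  y = 3: RHS = 552 is not a perfect cube.
  y = -3: RHS = -582 is not a perfect cube.
Continuing the search up to |y| = 40 finds no solutions either.
No (x, y) in the scanned range satisfies the equation.

No integer solutions with |y| ≤ 40.


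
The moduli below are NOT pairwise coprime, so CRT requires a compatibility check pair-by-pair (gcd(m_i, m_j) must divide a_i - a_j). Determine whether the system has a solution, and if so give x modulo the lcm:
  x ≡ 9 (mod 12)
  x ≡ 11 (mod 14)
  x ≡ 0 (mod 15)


Moduli 12, 14, 15 are not pairwise coprime, so CRT works modulo lcm(m_i) when all pairwise compatibility conditions hold.
Pairwise compatibility: gcd(m_i, m_j) must divide a_i - a_j for every pair.
Merge one congruence at a time:
  Start: x ≡ 9 (mod 12).
  Combine with x ≡ 11 (mod 14): gcd(12, 14) = 2; 11 - 9 = 2, which IS divisible by 2, so compatible.
    Write x = 9 + 12·t and substitute into x ≡ 11 (mod 14): 12·t ≡ 11 − 9 = 2 (mod 14).
    Divide the congruence (and modulus) by g = 2: 6·t ≡ 1 (mod 7).
    The inverse of 6 mod 7 is 6 (since 6·6 = 36 = 5·7 + 1), so t ≡ 6·1 = 6 ≡ 6 (mod 7).
    Then x = 9 + 12·6 = 81, valid modulo lcm(12, 14) = 84: x ≡ 81 (mod 84).
  Combine with x ≡ 0 (mod 15): gcd(84, 15) = 3; 0 - 81 = -81, which IS divisible by 3, so compatible.
    Write x = 81 + 84·t and substitute into x ≡ 0 (mod 15): 84·t ≡ 0 − 81 = -81 (mod 15).
    Divide the congruence (and modulus) by g = 3: 28·t ≡ -27 (mod 5).
    Reduce coefficients mod 5: 3·t ≡ 3 (mod 5).
    The inverse of 3 mod 5 is 2 (since 3·2 = 6 = 1·5 + 1), so t ≡ 2·3 = 6 ≡ 1 (mod 5).
    Then x = 81 + 84·1 = 165, valid modulo lcm(84, 15) = 420: x ≡ 165 (mod 420).
Verify: 165 mod 12 = 9, 165 mod 14 = 11, 165 mod 15 = 0.

x ≡ 165 (mod 420).


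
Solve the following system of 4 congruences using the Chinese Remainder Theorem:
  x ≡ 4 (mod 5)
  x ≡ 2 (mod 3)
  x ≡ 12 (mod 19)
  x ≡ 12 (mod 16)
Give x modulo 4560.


Product of moduli M = 5 · 3 · 19 · 16 = 4560.
Merge one congruence at a time:
  Start: x ≡ 4 (mod 5).
  Combine with x ≡ 2 (mod 3); new modulus lcm = 15.
    Write x = 4 + 5·t and substitute into x ≡ 2 (mod 3): 5·t ≡ 2 − 4 = -2 (mod 3).
    Reduce coefficients mod 3: 2·t ≡ 1 (mod 3).
    The inverse of 2 mod 3 is 2 (since 2·2 = 4 = 1·3 + 1), so t ≡ 2·1 = 2 ≡ 2 (mod 3).
    Then x = 4 + 5·2 = 14, valid modulo lcm(5, 3) = 15: x ≡ 14 (mod 15).
  Combine with x ≡ 12 (mod 19); new modulus lcm = 285.
    Write x = 14 + 15·t and substitute into x ≡ 12 (mod 19): 15·t ≡ 12 − 14 = -2 (mod 19).
    Reduce coefficients mod 19: 15·t ≡ 17 (mod 19).
    The inverse of 15 mod 19 is 14 (since 15·14 = 210 = 11·19 + 1), so t ≡ 14·17 = 238 ≡ 10 (mod 19).
    Then x = 14 + 15·10 = 164, valid modulo lcm(15, 19) = 285: x ≡ 164 (mod 285).
  Combine with x ≡ 12 (mod 16); new modulus lcm = 4560.
    Write x = 164 + 285·t and substitute into x ≡ 12 (mod 16): 285·t ≡ 12 − 164 = -152 (mod 16).
    Reduce coefficients mod 16: 13·t ≡ 8 (mod 16).
    The inverse of 13 mod 16 is 5 (since 13·5 = 65 = 4·16 + 1), so t ≡ 5·8 = 40 ≡ 8 (mod 16).
    Then x = 164 + 285·8 = 2444, valid modulo lcm(285, 16) = 4560: x ≡ 2444 (mod 4560).
Verify against each original: 2444 mod 5 = 4, 2444 mod 3 = 2, 2444 mod 19 = 12, 2444 mod 16 = 12.

x ≡ 2444 (mod 4560).


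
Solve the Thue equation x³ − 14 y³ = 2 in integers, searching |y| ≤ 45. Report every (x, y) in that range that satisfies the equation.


The equation is x³ - 14y³ = 2. For fixed y, x³ = 14·y³ + 2, so a solution requires the RHS to be a perfect cube.
Strategy: iterate y from -45 to 45, compute RHS = 14·y³ + 2, and check whether it is a (positive or negative) perfect cube.
Check small values of y:
  y = 0: RHS = 2 is not a perfect cube.
  y = 1: RHS = 16 is not a perfect cube.
  y = -1: RHS = -12 is not a perfect cube.
  y = 2: RHS = 114 is not a perfect cube.
  y = -2: RHS = -110 is not a perfect cube.
  y = 3: RHS = 380 is not a perfect cube.
  y = -3: RHS = -376 is not a perfect cube.
Continuing the search up to |y| = 45 finds no solutions either.
No (x, y) in the scanned range satisfies the equation.

No integer solutions with |y| ≤ 45.


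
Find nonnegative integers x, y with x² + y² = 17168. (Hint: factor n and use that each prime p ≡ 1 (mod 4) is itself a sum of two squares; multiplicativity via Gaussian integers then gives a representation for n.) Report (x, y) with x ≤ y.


Step 1: Factor n = 17168 = 2^4 · 29 · 37.
Step 2: Check the mod-4 condition on each prime factor: 2 = 2 (special); 29 ≡ 1 (mod 4), exponent 1; 37 ≡ 1 (mod 4), exponent 1.
All primes ≡ 3 (mod 4) appear to even exponent (or don't appear), so by the two-squares theorem n IS expressible as a sum of two squares.
Step 3: Build a representation. Group n = k² · m with k = 4 and m = 29 · 37 = 1073 (a product of primes ≡ 1 (mod 4)); a representation of m scales to one of n via (k·x)² + (k·y)² = k²(x² + y²). Each prime p ≡ 1 (mod 4) is itself a sum of two squares; find a² by testing p − a² for a perfect square:
  29: 29 − 1² = 28, 29 − 2² = 25 = 5² ⇒ 29 = 2² + 5².
  37: 37 − 1² = 36 = 6² ⇒ 37 = 1² + 6².
  Combine using the Brahmagupta–Fibonacci identity (a² + b²)(c² + d²) = (ac − bd)² + (ad + bc)² = (ac + bd)² + (ad − bc)²:
  29 · 37 = 1073: from (2² + 5²)(1² + 6²), take (2·1 − 5·6, 2·6 + 5·1) = (2 − 30, 12 + 5) = (-28, 17); dropping signs (only squares matter) gives (28, 17); check 28² + 17² = 784 + 289 = 1073 ✓.
  Scale by k = 4: (4·28, 4·17) = (112, 68).
Step 4: Order so x ≤ y and verify: 68² + 112² = 4624 + 12544 = 17168 = n. ✓

n = 17168 = 68² + 112² (one valid representation with x ≤ y).


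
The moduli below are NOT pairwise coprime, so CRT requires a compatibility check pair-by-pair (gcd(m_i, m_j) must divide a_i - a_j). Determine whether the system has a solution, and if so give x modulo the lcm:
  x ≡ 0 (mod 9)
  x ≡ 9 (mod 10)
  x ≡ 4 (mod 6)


Moduli 9, 10, 6 are not pairwise coprime, so CRT works modulo lcm(m_i) when all pairwise compatibility conditions hold.
Pairwise compatibility: gcd(m_i, m_j) must divide a_i - a_j for every pair.
Merge one congruence at a time:
  Start: x ≡ 0 (mod 9).
  Combine with x ≡ 9 (mod 10): gcd(9, 10) = 1; 9 - 0 = 9, which IS divisible by 1, so compatible.
    Write x = 0 + 9·t and substitute into x ≡ 9 (mod 10): 9·t ≡ 9 − 0 = 9 (mod 10).
    The inverse of 9 mod 10 is 9 (since 9·9 = 81 = 8·10 + 1), so t ≡ 9·9 = 81 ≡ 1 (mod 10).
    Then x = 0 + 9·1 = 9, valid modulo lcm(9, 10) = 90: x ≡ 9 (mod 90).
  Combine with x ≡ 4 (mod 6): gcd(90, 6) = 6, and 4 - 9 = -5 is NOT divisible by 6.
    ⇒ system is inconsistent (no integer solution).

No solution (the system is inconsistent).


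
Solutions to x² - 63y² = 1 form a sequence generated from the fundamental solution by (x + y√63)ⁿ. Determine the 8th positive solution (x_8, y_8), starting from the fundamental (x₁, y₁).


Step 1: Find the fundamental solution (x₁, y₁) of x² - 63y² = 1.
  Expand √63 as a continued fraction. a₀ = ⌊√63⌋ = 7; iterate m_{k+1} = d_k·a_k − m_k, d_{k+1} = (63 − m_{k+1}²)/d_k, a_{k+1} = ⌊(a₀ + m_{k+1})/d_{k+1}⌋ (starting m₀ = 0, d₀ = 1), with convergents p_k = a_k·p_{k-1} + p_{k-2}, q_k = a_k·q_{k-1} + q_{k-2} (p₋₁ = 1, q₋₁ = 0):
  k = 0: a₀ = 7; p₀/q₀ = 7/1; p₀² − 63·q₀² = 49 − 63 = -14.
  k = 1: m = 7, d = 14, a = ⌊(7 + 7)/14⌋ = 1; p/q = (1·7 + 1)/(1·1 + 0) = 8/1; p² − 63·q² = 64 − 63 = 1.
  The first convergent with p² − 63·q² = 1 gives the fundamental solution (x₁, y₁) = (8, 1).
Step 2: Apply the recurrence (x_{n+1}, y_{n+1}) = (x₁x_n + 63y₁y_n, x₁y_n + y₁x_n) repeatedly.
  From (x_1, y_1) = (8, 1): x_2 = 8·8 + 63·1·1 = 127; y_2 = 8·1 + 1·8 = 16.
  From (x_2, y_2) = (127, 16): x_3 = 8·127 + 63·1·16 = 2024; y_3 = 8·16 + 1·127 = 255.
  From (x_3, y_3) = (2024, 255): x_4 = 8·2024 + 63·1·255 = 32257; y_4 = 8·255 + 1·2024 = 4064.
  From (x_4, y_4) = (32257, 4064): x_5 = 8·32257 + 63·1·4064 = 514088; y_5 = 8·4064 + 1·32257 = 64769.
  From (x_5, y_5) = (514088, 64769): x_6 = 8·514088 + 63·1·64769 = 8193151; y_6 = 8·64769 + 1·514088 = 1032240.
  From (x_6, y_6) = (8193151, 1032240): x_7 = 8·8193151 + 63·1·1032240 = 130576328; y_7 = 8·1032240 + 1·8193151 = 16451071.
  From (x_7, y_7) = (130576328, 16451071): x_8 = 8·130576328 + 63·1·16451071 = 2081028097; y_8 = 8·16451071 + 1·130576328 = 262184896.
Step 3: Verify x_8² - 63·y_8² = 4330677940503441409 - 4330677940503441408 = 1 (should be 1). ✓

(x_1, y_1) = (8, 1); (x_8, y_8) = (2081028097, 262184896).


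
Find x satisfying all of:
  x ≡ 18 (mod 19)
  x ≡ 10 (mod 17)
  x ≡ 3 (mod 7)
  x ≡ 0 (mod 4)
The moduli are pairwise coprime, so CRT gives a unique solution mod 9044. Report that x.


Product of moduli M = 19 · 17 · 7 · 4 = 9044.
Merge one congruence at a time:
  Start: x ≡ 18 (mod 19).
  Combine with x ≡ 10 (mod 17); new modulus lcm = 323.
    Write x = 18 + 19·t and substitute into x ≡ 10 (mod 17): 19·t ≡ 10 − 18 = -8 (mod 17).
    Reduce coefficients mod 17: 2·t ≡ 9 (mod 17).
    The inverse of 2 mod 17 is 9 (since 2·9 = 18 = 1·17 + 1), so t ≡ 9·9 = 81 ≡ 13 (mod 17).
    Then x = 18 + 19·13 = 265, valid modulo lcm(19, 17) = 323: x ≡ 265 (mod 323).
  Combine with x ≡ 3 (mod 7); new modulus lcm = 2261.
    Write x = 265 + 323·t and substitute into x ≡ 3 (mod 7): 323·t ≡ 3 − 265 = -262 (mod 7).
    Reduce coefficients mod 7: 1·t ≡ 4 (mod 7).
    So t ≡ 4 (mod 7).
    Then x = 265 + 323·4 = 1557, valid modulo lcm(323, 7) = 2261: x ≡ 1557 (mod 2261).
  Combine with x ≡ 0 (mod 4); new modulus lcm = 9044.
    Write x = 1557 + 2261·t and substitute into x ≡ 0 (mod 4): 2261·t ≡ 0 − 1557 = -1557 (mod 4).
    Reduce coefficients mod 4: 1·t ≡ 3 (mod 4).
    So t ≡ 3 (mod 4).
    Then x = 1557 + 2261·3 = 8340, valid modulo lcm(2261, 4) = 9044: x ≡ 8340 (mod 9044).
Verify against each original: 8340 mod 19 = 18, 8340 mod 17 = 10, 8340 mod 7 = 3, 8340 mod 4 = 0.

x ≡ 8340 (mod 9044).


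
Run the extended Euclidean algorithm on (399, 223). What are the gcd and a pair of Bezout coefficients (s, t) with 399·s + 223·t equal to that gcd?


Euclidean algorithm on (399, 223) — divide until remainder is 0:
  399 = 1 · 223 + 176
  223 = 1 · 176 + 47
  176 = 3 · 47 + 35
  47 = 1 · 35 + 12
  35 = 2 · 12 + 11
  12 = 1 · 11 + 1
  11 = 11 · 1 + 0
gcd(399, 223) = 1.
Track Bezout coefficients alongside the remainders: start with r₀ = 399 = a·1 + b·0 (s = 1, t = 0) and r₁ = 223 = a·0 + b·1 (s = 0, t = 1); each new remainder r_{k+1} = r_{k-1} − q_k·r_k inherits s_{k+1} = s_{k-1} − q_k·s_k, t_{k+1} = t_{k-1} − q_k·t_k, so r_k = a·s_k + b·t_k at every step:
  q = 1: r = 176, s = 1 − 1·0 = 1, t = 0 − 1·1 = -1  (check: 399·1 + 223·(-1) = 176)
  q = 1: r = 47, s = 0 − 1·1 = -1, t = 1 − 1·(-1) = 2  (check: 399·(-1) + 223·2 = 47)
  q = 3: r = 35, s = 1 − 3·(-1) = 4, t = -1 − 3·2 = -7  (check: 399·4 + 223·(-7) = 35)
  q = 1: r = 12, s = -1 − 1·4 = -5, t = 2 − 1·(-7) = 9  (check: 399·(-5) + 223·9 = 12)
  q = 2: r = 11, s = 4 − 2·(-5) = 14, t = -7 − 2·9 = -25  (check: 399·14 + 223·(-25) = 11)
  q = 1: r = 1, s = -5 − 1·14 = -19, t = 9 − 1·(-25) = 34  (check: 399·(-19) + 223·34 = 1)
The row with r = 1 (the gcd) gives the Bezout coefficients s = -19, t = 34.
Result: 399 · (-19) + 223 · (34) = 1.

gcd(399, 223) = 1; s = -19, t = 34 (check: 399·(-19) + 223·34 = 1).


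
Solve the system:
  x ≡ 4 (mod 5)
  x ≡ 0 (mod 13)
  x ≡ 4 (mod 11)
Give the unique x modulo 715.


Moduli 5, 13, 11 are pairwise coprime; by CRT there is a unique solution modulo M = 5 · 13 · 11 = 715.
Solve pairwise, accumulating the modulus:
  Start with x ≡ 4 (mod 5).
  Combine with x ≡ 0 (mod 13): since gcd(5, 13) = 1, we get a unique residue mod 65.
    Write x = 4 + 5·t and substitute into x ≡ 0 (mod 13): 5·t ≡ 0 − 4 = -4 (mod 13).
    Reduce coefficients mod 13: 5·t ≡ 9 (mod 13).
    The inverse of 5 mod 13 is 8 (since 5·8 = 40 = 3·13 + 1), so t ≡ 8·9 = 72 ≡ 7 (mod 13).
    Then x = 4 + 5·7 = 39, valid modulo lcm(5, 13) = 65: x ≡ 39 (mod 65).
  Combine with x ≡ 4 (mod 11): since gcd(65, 11) = 1, we get a unique residue mod 715.
    Write x = 39 + 65·t and substitute into x ≡ 4 (mod 11): 65·t ≡ 4 − 39 = -35 (mod 11).
    Reduce coefficients mod 11: 10·t ≡ 9 (mod 11).
    The inverse of 10 mod 11 is 10 (since 10·10 = 100 = 9·11 + 1), so t ≡ 10·9 = 90 ≡ 2 (mod 11).
    Then x = 39 + 65·2 = 169, valid modulo lcm(65, 11) = 715: x ≡ 169 (mod 715).
Verify: 169 mod 5 = 4 ✓, 169 mod 13 = 0 ✓, 169 mod 11 = 4 ✓.

x ≡ 169 (mod 715).


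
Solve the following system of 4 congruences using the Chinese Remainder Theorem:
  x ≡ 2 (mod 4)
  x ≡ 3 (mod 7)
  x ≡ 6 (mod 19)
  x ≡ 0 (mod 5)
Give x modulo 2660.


Product of moduli M = 4 · 7 · 19 · 5 = 2660.
Merge one congruence at a time:
  Start: x ≡ 2 (mod 4).
  Combine with x ≡ 3 (mod 7); new modulus lcm = 28.
    Write x = 2 + 4·t and substitute into x ≡ 3 (mod 7): 4·t ≡ 3 − 2 = 1 (mod 7).
    The inverse of 4 mod 7 is 2 (since 4·2 = 8 = 1·7 + 1), so t ≡ 2·1 = 2 ≡ 2 (mod 7).
    Then x = 2 + 4·2 = 10, valid modulo lcm(4, 7) = 28: x ≡ 10 (mod 28).
  Combine with x ≡ 6 (mod 19); new modulus lcm = 532.
    Write x = 10 + 28·t and substitute into x ≡ 6 (mod 19): 28·t ≡ 6 − 10 = -4 (mod 19).
    Reduce coefficients mod 19: 9·t ≡ 15 (mod 19).
    The inverse of 9 mod 19 is 17 (since 9·17 = 153 = 8·19 + 1), so t ≡ 17·15 = 255 ≡ 8 (mod 19).
    Then x = 10 + 28·8 = 234, valid modulo lcm(28, 19) = 532: x ≡ 234 (mod 532).
  Combine with x ≡ 0 (mod 5); new modulus lcm = 2660.
    Write x = 234 + 532·t and substitute into x ≡ 0 (mod 5): 532·t ≡ 0 − 234 = -234 (mod 5).
    Reduce coefficients mod 5: 2·t ≡ 1 (mod 5).
    The inverse of 2 mod 5 is 3 (since 2·3 = 6 = 1·5 + 1), so t ≡ 3·1 = 3 ≡ 3 (mod 5).
    Then x = 234 + 532·3 = 1830, valid modulo lcm(532, 5) = 2660: x ≡ 1830 (mod 2660).
Verify against each original: 1830 mod 4 = 2, 1830 mod 7 = 3, 1830 mod 19 = 6, 1830 mod 5 = 0.

x ≡ 1830 (mod 2660).


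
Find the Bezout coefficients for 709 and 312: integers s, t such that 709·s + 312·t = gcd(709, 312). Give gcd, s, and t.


Euclidean algorithm on (709, 312) — divide until remainder is 0:
  709 = 2 · 312 + 85
  312 = 3 · 85 + 57
  85 = 1 · 57 + 28
  57 = 2 · 28 + 1
  28 = 28 · 1 + 0
gcd(709, 312) = 1.
Track Bezout coefficients alongside the remainders: start with r₀ = 709 = a·1 + b·0 (s = 1, t = 0) and r₁ = 312 = a·0 + b·1 (s = 0, t = 1); each new remainder r_{k+1} = r_{k-1} − q_k·r_k inherits s_{k+1} = s_{k-1} − q_k·s_k, t_{k+1} = t_{k-1} − q_k·t_k, so r_k = a·s_k + b·t_k at every step:
  q = 2: r = 85, s = 1 − 2·0 = 1, t = 0 − 2·1 = -2  (check: 709·1 + 312·(-2) = 85)
  q = 3: r = 57, s = 0 − 3·1 = -3, t = 1 − 3·(-2) = 7  (check: 709·(-3) + 312·7 = 57)
  q = 1: r = 28, s = 1 − 1·(-3) = 4, t = -2 − 1·7 = -9  (check: 709·4 + 312·(-9) = 28)
  q = 2: r = 1, s = -3 − 2·4 = -11, t = 7 − 2·(-9) = 25  (check: 709·(-11) + 312·25 = 1)
The row with r = 1 (the gcd) gives the Bezout coefficients s = -11, t = 25.
Result: 709 · (-11) + 312 · (25) = 1.

gcd(709, 312) = 1; s = -11, t = 25 (check: 709·(-11) + 312·25 = 1).


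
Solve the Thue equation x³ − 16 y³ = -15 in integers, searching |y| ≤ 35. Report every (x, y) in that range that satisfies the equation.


The equation is x³ - 16y³ = -15. For fixed y, x³ = 16·y³ − 15, so a solution requires the RHS to be a perfect cube.
Strategy: iterate y from -35 to 35, compute RHS = 16·y³ − 15, and check whether it is a (positive or negative) perfect cube.
Check small values of y:
  y = 0: RHS = -15 is not a perfect cube.
  y = 1: RHS = 1 = (1)³ ⇒ x = 1 works.
  y = -1: RHS = -31 is not a perfect cube.
  y = 2: RHS = 113 is not a perfect cube.
  y = -2: RHS = -143 is not a perfect cube.
  y = 3: RHS = 417 is not a perfect cube.
  y = -3: RHS = -447 is not a perfect cube.
Continuing the search up to |y| = 35 finds no further solutions beyond those listed.
Collected solutions: (1, 1).

Solutions (with |y| ≤ 35): (1, 1).


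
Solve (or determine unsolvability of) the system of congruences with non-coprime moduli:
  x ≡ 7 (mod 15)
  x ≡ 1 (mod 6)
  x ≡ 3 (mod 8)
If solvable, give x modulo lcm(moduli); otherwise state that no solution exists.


Moduli 15, 6, 8 are not pairwise coprime, so CRT works modulo lcm(m_i) when all pairwise compatibility conditions hold.
Pairwise compatibility: gcd(m_i, m_j) must divide a_i - a_j for every pair.
Merge one congruence at a time:
  Start: x ≡ 7 (mod 15).
  Combine with x ≡ 1 (mod 6): gcd(15, 6) = 3; 1 - 7 = -6, which IS divisible by 3, so compatible.
    Write x = 7 + 15·t and substitute into x ≡ 1 (mod 6): 15·t ≡ 1 − 7 = -6 (mod 6).
    Divide the congruence (and modulus) by g = 3: 5·t ≡ -2 (mod 2).
    Reduce coefficients mod 2: 1·t ≡ 0 (mod 2).
    So t ≡ 0 (mod 2).
    Then x = 7 + 15·0 = 7, valid modulo lcm(15, 6) = 30: x ≡ 7 (mod 30).
  Combine with x ≡ 3 (mod 8): gcd(30, 8) = 2; 3 - 7 = -4, which IS divisible by 2, so compatible.
    Write x = 7 + 30·t and substitute into x ≡ 3 (mod 8): 30·t ≡ 3 − 7 = -4 (mod 8).
    Divide the congruence (and modulus) by g = 2: 15·t ≡ -2 (mod 4).
    Reduce coefficients mod 4: 3·t ≡ 2 (mod 4).
    The inverse of 3 mod 4 is 3 (since 3·3 = 9 = 2·4 + 1), so t ≡ 3·2 = 6 ≡ 2 (mod 4).
    Then x = 7 + 30·2 = 67, valid modulo lcm(30, 8) = 120: x ≡ 67 (mod 120).
Verify: 67 mod 15 = 7, 67 mod 6 = 1, 67 mod 8 = 3.

x ≡ 67 (mod 120).


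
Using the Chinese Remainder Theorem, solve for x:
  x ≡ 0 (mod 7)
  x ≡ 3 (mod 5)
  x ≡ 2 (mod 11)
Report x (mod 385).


Moduli 7, 5, 11 are pairwise coprime; by CRT there is a unique solution modulo M = 7 · 5 · 11 = 385.
Solve pairwise, accumulating the modulus:
  Start with x ≡ 0 (mod 7).
  Combine with x ≡ 3 (mod 5): since gcd(7, 5) = 1, we get a unique residue mod 35.
    Write x = 0 + 7·t and substitute into x ≡ 3 (mod 5): 7·t ≡ 3 − 0 = 3 (mod 5).
    Reduce coefficients mod 5: 2·t ≡ 3 (mod 5).
    The inverse of 2 mod 5 is 3 (since 2·3 = 6 = 1·5 + 1), so t ≡ 3·3 = 9 ≡ 4 (mod 5).
    Then x = 0 + 7·4 = 28, valid modulo lcm(7, 5) = 35: x ≡ 28 (mod 35).
  Combine with x ≡ 2 (mod 11): since gcd(35, 11) = 1, we get a unique residue mod 385.
    Write x = 28 + 35·t and substitute into x ≡ 2 (mod 11): 35·t ≡ 2 − 28 = -26 (mod 11).
    Reduce coefficients mod 11: 2·t ≡ 7 (mod 11).
    The inverse of 2 mod 11 is 6 (since 2·6 = 12 = 1·11 + 1), so t ≡ 6·7 = 42 ≡ 9 (mod 11).
    Then x = 28 + 35·9 = 343, valid modulo lcm(35, 11) = 385: x ≡ 343 (mod 385).
Verify: 343 mod 7 = 0 ✓, 343 mod 5 = 3 ✓, 343 mod 11 = 2 ✓.

x ≡ 343 (mod 385).


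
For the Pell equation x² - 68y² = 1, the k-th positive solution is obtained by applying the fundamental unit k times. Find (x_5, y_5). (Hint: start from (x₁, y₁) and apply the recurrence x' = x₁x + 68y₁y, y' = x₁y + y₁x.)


Step 1: Find the fundamental solution (x₁, y₁) of x² - 68y² = 1.
  Expand √68 as a continued fraction. a₀ = ⌊√68⌋ = 8; iterate m_{k+1} = d_k·a_k − m_k, d_{k+1} = (68 − m_{k+1}²)/d_k, a_{k+1} = ⌊(a₀ + m_{k+1})/d_{k+1}⌋ (starting m₀ = 0, d₀ = 1), with convergents p_k = a_k·p_{k-1} + p_{k-2}, q_k = a_k·q_{k-1} + q_{k-2} (p₋₁ = 1, q₋₁ = 0):
  k = 0: a₀ = 8; p₀/q₀ = 8/1; p₀² − 68·q₀² = 64 − 68 = -4.
  k = 1: m = 8, d = 4, a = ⌊(8 + 8)/4⌋ = 4; p/q = (4·8 + 1)/(4·1 + 0) = 33/4; p² − 68·q² = 1089 − 1088 = 1.
  The first convergent with p² − 68·q² = 1 gives the fundamental solution (x₁, y₁) = (33, 4).
Step 2: Apply the recurrence (x_{n+1}, y_{n+1}) = (x₁x_n + 68y₁y_n, x₁y_n + y₁x_n) repeatedly.
  From (x_1, y_1) = (33, 4): x_2 = 33·33 + 68·4·4 = 2177; y_2 = 33·4 + 4·33 = 264.
  From (x_2, y_2) = (2177, 264): x_3 = 33·2177 + 68·4·264 = 143649; y_3 = 33·264 + 4·2177 = 17420.
  From (x_3, y_3) = (143649, 17420): x_4 = 33·143649 + 68·4·17420 = 9478657; y_4 = 33·17420 + 4·143649 = 1149456.
  From (x_4, y_4) = (9478657, 1149456): x_5 = 33·9478657 + 68·4·1149456 = 625447713; y_5 = 33·1149456 + 4·9478657 = 75846676.
Step 3: Verify x_5² - 68·y_5² = 391184841696930369 - 391184841696930368 = 1 (should be 1). ✓

(x_1, y_1) = (33, 4); (x_5, y_5) = (625447713, 75846676).
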